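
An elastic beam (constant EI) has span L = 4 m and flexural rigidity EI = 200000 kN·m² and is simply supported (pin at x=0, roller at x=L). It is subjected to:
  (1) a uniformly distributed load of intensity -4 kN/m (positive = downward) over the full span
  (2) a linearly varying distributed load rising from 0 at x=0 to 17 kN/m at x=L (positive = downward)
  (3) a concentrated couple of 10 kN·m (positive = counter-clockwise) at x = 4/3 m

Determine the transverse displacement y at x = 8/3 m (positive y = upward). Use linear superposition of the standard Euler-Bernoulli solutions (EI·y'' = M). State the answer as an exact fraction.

Load 1 — uniform load w=-4 kN/m over full span:
  y_1 = -wx(L³-2Lx²+x³)/(24EI) = -(-4)·(8/3)·(4³-2·4·(8/3)²+(8/3)³)/(24·200000) = 44/759375 m
Load 2 — triangular load w₀=17 kN/m (0→w₀ over full span):
  y_2 = -w₀x(7L⁴-10L²x²+3x⁴)/(360LEI) = -17·(8/3)·(7·4⁴-10·4²·(8/3)²+3·(8/3)⁴)/(360·4·200000) = -289/2278125 m
Load 3 — applied couple M₀=10 kN·m at a=4/3 m (b=L-a=8/3):
  y_3 = (M₀x³/(6L)-M₀(x-a)²/2+C₁x)/EI  [x>a] with C₁=M₀(3b²-L²)/(6L)=20/9 = (10·(8/3)³/(6·4)-10·((8/3)-(4/3))²/2+(20/9)·(8/3))/200000 = 1/40500 m
Superposition: y = Σ y_i = -403/9112500 m ≈ -0.000044 m

y(8/3) = -403/9112500 m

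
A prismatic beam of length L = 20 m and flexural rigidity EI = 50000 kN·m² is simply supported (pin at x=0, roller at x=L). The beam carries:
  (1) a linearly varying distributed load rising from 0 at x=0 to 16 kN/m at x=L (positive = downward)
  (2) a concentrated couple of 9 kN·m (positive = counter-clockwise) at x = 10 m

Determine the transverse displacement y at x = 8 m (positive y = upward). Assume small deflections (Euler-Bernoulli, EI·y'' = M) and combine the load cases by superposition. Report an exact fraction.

y(8) = -292501/937500 m

Load 1 — triangular load w₀=16 kN/m (0→w₀ over full span):
  y_1 = -w₀x(7L⁴-10L²x²+3x⁴)/(360LEI) = -16·8·(7·20⁴-10·20²·8²+3·8⁴)/(360·20·50000) = -73024/234375 m
Load 2 — applied couple M₀=9 kN·m at a=10 m (b=L-a=10):
  y_2 = (M₀x³/(6L)+C₁x)/EI  [x≤a] with C₁=M₀(3b²-L²)/(6L)=-15/2 = (9·8³/(6·20)+(-15/2)·8)/50000 = -27/62500 m
Superposition: y = Σ y_i = -292501/937500 m ≈ -0.312001 m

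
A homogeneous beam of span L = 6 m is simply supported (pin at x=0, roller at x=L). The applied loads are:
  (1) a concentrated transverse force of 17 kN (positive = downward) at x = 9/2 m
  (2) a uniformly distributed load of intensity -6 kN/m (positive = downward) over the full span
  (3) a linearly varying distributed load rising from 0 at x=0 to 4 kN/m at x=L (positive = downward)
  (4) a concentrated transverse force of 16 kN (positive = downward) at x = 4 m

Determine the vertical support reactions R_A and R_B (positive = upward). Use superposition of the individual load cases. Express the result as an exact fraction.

R_A = -53/12 kN, R_B = 161/12 kN

Load 1 — point force P=17 kN at a=9/2 m (b=L-a=3/2):
  R_A = Pb/L = 17·(3/2)/6 = 17/4 kN
  R_B = Pa/L = 17·(9/2)/6 = 51/4 kN
Load 2 — uniform load w=-6 kN/m over full span:
  R_A = wL/2 = (-6)·6/2 = -18 kN
  R_B = wL/2 = (-6)·6/2 = -18 kN
Load 3 — triangular load w₀=4 kN/m (0→w₀ over full span):
  R_A = w₀L/6 = 4·6/6 = 4 kN
  R_B = w₀L/3 = 4·6/3 = 8 kN
Load 4 — point force P=16 kN at a=4 m (b=L-a=2):
  R_A = Pb/L = 16·2/6 = 16/3 kN
  R_B = Pa/L = 16·4/6 = 32/3 kN
Superposition: R_A = -53/12 kN, R_B = 161/12 kN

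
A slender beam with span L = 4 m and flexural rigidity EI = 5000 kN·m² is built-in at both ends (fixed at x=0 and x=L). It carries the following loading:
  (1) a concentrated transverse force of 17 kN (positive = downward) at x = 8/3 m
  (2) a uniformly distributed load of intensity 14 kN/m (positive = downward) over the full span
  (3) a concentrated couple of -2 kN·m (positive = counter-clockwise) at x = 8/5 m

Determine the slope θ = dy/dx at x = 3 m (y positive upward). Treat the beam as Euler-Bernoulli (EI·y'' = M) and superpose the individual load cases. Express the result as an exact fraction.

θ(3) = 311/140625 rad

Load 1 — point force P=17 kN at a=8/3 m (b=L-a=4/3):
  θ_1 = Pa²(L-x)(2bL-(3b+a)(L-x))/(2L³EI)  [x>a] = 17·(8/3)²·(4-3)·(2·(4/3)·4-(3·(4/3)+(8/3))·(4-3))/(2·4³·5000) = 17/22500 rad
Load 2 — uniform load w=14 kN/m over full span:
  θ_2 = -wx(L-x)(L-2x)/(12EI) = -14·3·(4-3)·(4-2·3)/(12·5000) = 7/5000 rad
Load 3 — applied couple M₀=-2 kN·m at a=8/5 m (b=L-a=12/5):
  θ_3 = (R_Ax²/2 - M_Ax - M₀(x-a))/EI  [x>a] with R_A=-18/25, M_A=-6/25 = ((-18/25)·3²/2 - (-6/25)·3 - (-2)·(3-(8/5)))/5000 = 7/125000 rad
Superposition: θ = Σ θ_i = 311/140625 rad ≈ 0.002212 rad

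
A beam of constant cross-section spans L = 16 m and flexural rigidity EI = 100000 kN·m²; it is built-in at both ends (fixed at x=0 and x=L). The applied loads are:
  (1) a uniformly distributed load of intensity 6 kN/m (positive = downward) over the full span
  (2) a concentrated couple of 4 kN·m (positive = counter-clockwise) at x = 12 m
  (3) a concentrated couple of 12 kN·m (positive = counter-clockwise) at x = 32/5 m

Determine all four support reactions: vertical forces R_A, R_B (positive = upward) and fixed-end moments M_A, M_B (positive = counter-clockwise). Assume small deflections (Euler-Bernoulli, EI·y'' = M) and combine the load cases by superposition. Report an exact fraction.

R_A = 39489/800 kN, M_A = 13069/100 kN·m, R_B = 37311/800 kN, M_B = -12491/100 kN·m

Load 1 — uniform load w=6 kN/m over full span:
  R_A = wL/2 = 6·16/2 = 48 kN
  M_A = wL²/12 = 6·16²/12 = 128 kN·m
  R_B = wL/2 = 6·16/2 = 48 kN
  M_B = -wL²/12 = -6·16²/12 = -128 kN·m
Load 2 — applied couple M₀=4 kN·m at a=12 m (b=L-a=4):
  R_A = 6M₀ab/L³ = 6·4·12·4/16³ = 9/32 kN
  M_A = M₀b(2a-b)/L² = 4·4·(2·12-4)/16² = 5/4 kN·m
  R_B = -6M₀ab/L³ = -6·4·12·4/16³ = -9/32 kN
  M_B = M₀a(2b-a)/L² = 4·12·(2·4-12)/16² = -3/4 kN·m
Load 3 — applied couple M₀=12 kN·m at a=32/5 m (b=L-a=48/5):
  R_A = 6M₀ab/L³ = 6·12·(32/5)·(48/5)/16³ = 27/25 kN
  M_A = M₀b(2a-b)/L² = 12·(48/5)·(2·(32/5)-(48/5))/16² = 36/25 kN·m
  R_B = -6M₀ab/L³ = -6·12·(32/5)·(48/5)/16³ = -27/25 kN
  M_B = M₀a(2b-a)/L² = 12·(32/5)·(2·(48/5)-(32/5))/16² = 96/25 kN·m
Superposition: R_A = 39489/800 kN, M_A = 13069/100 kN·m, R_B = 37311/800 kN, M_B = -12491/100 kN·m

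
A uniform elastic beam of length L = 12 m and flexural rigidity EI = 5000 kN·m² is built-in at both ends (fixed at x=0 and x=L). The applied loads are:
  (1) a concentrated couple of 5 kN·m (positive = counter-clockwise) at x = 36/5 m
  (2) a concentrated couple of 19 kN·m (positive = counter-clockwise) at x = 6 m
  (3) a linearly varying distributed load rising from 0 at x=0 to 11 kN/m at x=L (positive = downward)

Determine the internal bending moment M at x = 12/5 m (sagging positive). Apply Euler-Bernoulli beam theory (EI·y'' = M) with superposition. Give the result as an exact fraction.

M(12/5) = -3301/500 kN·m

Load 1 — applied couple M₀=5 kN·m at a=36/5 m (b=L-a=24/5):
  M_1 = R_Ax - M_A  [x≤a] with R_A=3/5, M_A=8/5 = (3/5)·(12/5) - (8/5) = -4/25 kN·m
Load 2 — applied couple M₀=19 kN·m at a=6 m (b=L-a=6):
  M_2 = R_Ax - M_A  [x≤a] with R_A=19/8, M_A=19/4 = (19/8)·(12/5) - (19/4) = 19/20 kN·m
Load 3 — triangular load w₀=11 kN/m (0→w₀ over full span):
  M_3 = 3w₀Lx/20 - w₀L²/30 - w₀x³/(6L) = 3·11·12·(12/5)/20 - 11·12²/30 - 11·(12/5)³/(6·12) = -924/125 kN·m
Superposition: M = Σ M_i = -3301/500 kN·m ≈ -6.602000 kN·m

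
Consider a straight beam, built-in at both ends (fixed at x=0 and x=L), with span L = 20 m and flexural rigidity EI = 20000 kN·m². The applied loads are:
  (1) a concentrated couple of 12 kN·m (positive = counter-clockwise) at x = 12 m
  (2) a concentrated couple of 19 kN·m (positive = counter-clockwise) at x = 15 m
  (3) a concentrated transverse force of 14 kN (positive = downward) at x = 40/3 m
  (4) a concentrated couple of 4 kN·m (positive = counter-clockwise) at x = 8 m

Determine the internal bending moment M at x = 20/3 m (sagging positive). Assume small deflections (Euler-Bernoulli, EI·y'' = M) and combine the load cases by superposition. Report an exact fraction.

Load 1 — applied couple M₀=12 kN·m at a=12 m (b=L-a=8):
  M_1 = R_Ax - M_A  [x≤a] with R_A=108/125, M_A=96/25 = (108/125)·(20/3) - (96/25) = 48/25 kN·m
Load 2 — applied couple M₀=19 kN·m at a=15 m (b=L-a=5):
  M_2 = R_Ax - M_A  [x≤a] with R_A=171/160, M_A=95/16 = (171/160)·(20/3) - (95/16) = 19/16 kN·m
Load 3 — point force P=14 kN at a=40/3 m (b=L-a=20/3):
  M_3 = Pb²(3a+b)x/L³ - Pab²/L²  [x≤a] = 14·(20/3)²·(3·(40/3)+(20/3))·(20/3)/20³ - 14·(40/3)·(20/3)²/20² = 280/81 kN·m
Load 4 — applied couple M₀=4 kN·m at a=8 m (b=L-a=12):
  M_4 = R_Ax - M_A  [x≤a] with R_A=36/125, M_A=12/25 = (36/125)·(20/3) - (12/25) = 36/25 kN·m
Superposition: M = Σ M_i = 259339/32400 kN·m ≈ 8.004290 kN·m

M(20/3) = 259339/32400 kN·m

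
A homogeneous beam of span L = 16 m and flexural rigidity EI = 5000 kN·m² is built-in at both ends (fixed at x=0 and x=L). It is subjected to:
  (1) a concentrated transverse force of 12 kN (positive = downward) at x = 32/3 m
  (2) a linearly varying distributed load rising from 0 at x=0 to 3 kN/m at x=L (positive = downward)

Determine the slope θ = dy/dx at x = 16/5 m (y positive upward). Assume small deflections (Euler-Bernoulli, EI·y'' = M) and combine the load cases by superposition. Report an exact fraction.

θ(16/5) = -53056/3515625 rad

Load 1 — point force P=12 kN at a=32/3 m (b=L-a=16/3):
  θ_1 = -Pb²x(2aL-(3a+b)x)/(2L³EI)  [x≤a] = -12·(16/3)²·(16/5)·(2·(32/3)·16-(3·(32/3)+(16/3))·(16/5))/(2·16³·5000) = -832/140625 rad
Load 2 — triangular load w₀=3 kN/m (0→w₀ over full span):
  θ_2 = -w₀(2x(L-x)(L-2x)(x+2L)+x²(L-x)²)/(120LEI) = -3·(2·(16/5)·(16-(16/5))·(16-2·(16/5))·((16/5)+2·16)+(16/5)²·(16-(16/5))²)/(120·16·5000) = -3584/390625 rad
Superposition: θ = Σ θ_i = -53056/3515625 rad ≈ -0.015091 rad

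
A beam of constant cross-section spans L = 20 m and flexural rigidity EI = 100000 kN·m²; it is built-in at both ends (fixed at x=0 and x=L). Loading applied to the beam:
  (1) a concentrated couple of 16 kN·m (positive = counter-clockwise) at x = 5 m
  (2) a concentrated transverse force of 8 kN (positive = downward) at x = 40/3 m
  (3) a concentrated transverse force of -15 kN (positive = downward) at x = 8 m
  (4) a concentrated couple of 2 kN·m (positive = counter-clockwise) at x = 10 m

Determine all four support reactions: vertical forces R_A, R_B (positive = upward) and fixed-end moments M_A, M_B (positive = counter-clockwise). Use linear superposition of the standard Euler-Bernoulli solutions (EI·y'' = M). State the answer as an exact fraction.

R_A = -17809/2700 kN, M_A = -9139/270 kN·m, R_B = -1091/2700 kN, M_B = 2861/270 kN·m

Load 1 — applied couple M₀=16 kN·m at a=5 m (b=L-a=15):
  R_A = 6M₀ab/L³ = 6·16·5·15/20³ = 9/10 kN
  M_A = M₀b(2a-b)/L² = 16·15·(2·5-15)/20² = -3 kN·m
  R_B = -6M₀ab/L³ = -6·16·5·15/20³ = -9/10 kN
  M_B = M₀a(2b-a)/L² = 16·5·(2·15-5)/20² = 5 kN·m
Load 2 — point force P=8 kN at a=40/3 m (b=L-a=20/3):
  R_A = Pb²(3a+b)/L³ = 8·(20/3)²·(3·(40/3)+(20/3))/20³ = 56/27 kN
  M_A = Pab²/L² = 8·(40/3)·(20/3)²/20² = 320/27 kN·m
  R_B = Pa²(a+3b)/L³ = 8·(40/3)²·((40/3)+3·(20/3))/20³ = 160/27 kN
  M_B = -Pa²b/L² = -8·(40/3)²·(20/3)/20² = -640/27 kN·m
Load 3 — point force P=-15 kN at a=8 m (b=L-a=12):
  R_A = Pb²(3a+b)/L³ = (-15)·12²·(3·8+12)/20³ = -243/25 kN
  M_A = Pab²/L² = (-15)·8·12²/20² = -216/5 kN·m
  R_B = Pa²(a+3b)/L³ = (-15)·8²·(8+3·12)/20³ = -132/25 kN
  M_B = -Pa²b/L² = -(-15)·8²·12/20² = 144/5 kN·m
Load 4 — applied couple M₀=2 kN·m at a=10 m (b=L-a=10):
  R_A = 6M₀ab/L³ = 6·2·10·10/20³ = 3/20 kN
  M_A = M₀b(2a-b)/L² = 2·10·(2·10-10)/20² = 1/2 kN·m
  R_B = -6M₀ab/L³ = -6·2·10·10/20³ = -3/20 kN
  M_B = M₀a(2b-a)/L² = 2·10·(2·10-10)/20² = 1/2 kN·m
Superposition: R_A = -17809/2700 kN, M_A = -9139/270 kN·m, R_B = -1091/2700 kN, M_B = 2861/270 kN·m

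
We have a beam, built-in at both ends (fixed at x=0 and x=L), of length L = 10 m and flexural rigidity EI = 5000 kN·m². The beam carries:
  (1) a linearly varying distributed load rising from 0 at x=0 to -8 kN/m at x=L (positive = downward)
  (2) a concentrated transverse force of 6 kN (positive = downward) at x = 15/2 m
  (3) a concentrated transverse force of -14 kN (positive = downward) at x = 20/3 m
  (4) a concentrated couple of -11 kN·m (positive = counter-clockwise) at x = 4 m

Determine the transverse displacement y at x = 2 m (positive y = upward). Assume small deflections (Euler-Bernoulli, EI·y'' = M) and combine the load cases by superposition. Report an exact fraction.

Load 1 — triangular load w₀=-8 kN/m (0→w₀ over full span):
  y_1 = -w₀x²(L-x)²(x+2L)/(120LEI) = -(-8)·2²·(10-2)²·(2+2·10)/(120·10·5000) = 352/46875 m
Load 2 — point force P=6 kN at a=15/2 m (b=L-a=5/2):
  y_2 = -Pb²x²(3aL-(3a+b)x)/(6L³EI)  [x≤a] = -6·(5/2)²·2²·(3·(15/2)·10-(3·(15/2)+(5/2))·2)/(6·10³·5000) = -7/8000 m
Load 3 — point force P=-14 kN at a=20/3 m (b=L-a=10/3):
  y_3 = -Pb²x²(3aL-(3a+b)x)/(6L³EI)  [x≤a] = -(-14)·(10/3)²·2²·(3·(20/3)·10-(3·(20/3)+(10/3))·2)/(6·10³·5000) = 161/50625 m
Load 4 — applied couple M₀=-11 kN·m at a=4 m (b=L-a=6):
  y_4 = (R_Ax³/6 - M_Ax²/2)/EI  [x≤a] with R_A=-198/125, M_A=-33/25 = ((-198/125)·2³/6 - (-33/25)·2²/2)/5000 = 33/312500 m
Superposition: y = Σ y_i = 4017673/405000000 m ≈ 0.009920 m

y(2) = 4017673/405000000 m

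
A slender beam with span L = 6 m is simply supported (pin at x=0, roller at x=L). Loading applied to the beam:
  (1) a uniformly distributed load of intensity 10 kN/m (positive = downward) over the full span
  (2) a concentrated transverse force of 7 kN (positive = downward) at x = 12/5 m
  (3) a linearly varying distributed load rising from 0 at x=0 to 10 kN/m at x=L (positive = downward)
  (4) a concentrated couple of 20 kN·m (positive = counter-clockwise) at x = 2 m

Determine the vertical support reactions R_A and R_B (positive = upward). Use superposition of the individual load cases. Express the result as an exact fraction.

Load 1 — uniform load w=10 kN/m over full span:
  R_A = wL/2 = 10·6/2 = 30 kN
  R_B = wL/2 = 10·6/2 = 30 kN
Load 2 — point force P=7 kN at a=12/5 m (b=L-a=18/5):
  R_A = Pb/L = 7·(18/5)/6 = 21/5 kN
  R_B = Pa/L = 7·(12/5)/6 = 14/5 kN
Load 3 — triangular load w₀=10 kN/m (0→w₀ over full span):
  R_A = w₀L/6 = 10·6/6 = 10 kN
  R_B = w₀L/3 = 10·6/3 = 20 kN
Load 4 — applied couple M₀=20 kN·m at a=2 m (b=L-a=4):
  R_A = M₀/L = 20/6 = 10/3 kN
  R_B = -M₀/L = -20/6 = -10/3 kN
Superposition: R_A = 713/15 kN, R_B = 742/15 kN

R_A = 713/15 kN, R_B = 742/15 kN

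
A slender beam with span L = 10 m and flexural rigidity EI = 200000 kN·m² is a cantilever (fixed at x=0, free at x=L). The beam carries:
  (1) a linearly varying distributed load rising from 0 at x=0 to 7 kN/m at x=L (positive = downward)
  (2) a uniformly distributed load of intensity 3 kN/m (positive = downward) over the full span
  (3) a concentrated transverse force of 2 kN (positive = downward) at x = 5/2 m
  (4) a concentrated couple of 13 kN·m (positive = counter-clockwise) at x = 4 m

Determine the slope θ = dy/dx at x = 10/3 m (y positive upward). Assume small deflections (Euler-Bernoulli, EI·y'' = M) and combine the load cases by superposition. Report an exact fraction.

Load 1 — triangular load w₀=7 kN/m (0→w₀ over full span):
  θ_1 = (w₀Lx²/4-w₀L²x/3-w₀x⁴/(24L))/EI = (7·10·(10/3)²/4-7·10²·(10/3)/3-7·(10/3)⁴/(24·10))/200000 = -1141/388800 rad
Load 2 — uniform load w=3 kN/m over full span:
  θ_2 = -wx(x²-3Lx+3L²)/(6EI) = -3·(10/3)·((10/3)²-3·10·(10/3)+3·10²)/(6·200000) = -19/10800 rad
Load 3 — point force P=2 kN at a=5/2 m (b=L-a=15/2):
  θ_3 = -Pa²/(2EI)  [x>a] = -2·(5/2)²/(2·200000) = -1/32000 rad
Load 4 — applied couple M₀=13 kN·m at a=4 m (b=L-a=6):
  θ_4 = M₀x/EI  [x≤a] = 13·(10/3)/200000 = 13/60000 rad
Superposition: θ = Σ θ_i = -175291/38880000 rad ≈ -0.004509 rad

θ(10/3) = -175291/38880000 rad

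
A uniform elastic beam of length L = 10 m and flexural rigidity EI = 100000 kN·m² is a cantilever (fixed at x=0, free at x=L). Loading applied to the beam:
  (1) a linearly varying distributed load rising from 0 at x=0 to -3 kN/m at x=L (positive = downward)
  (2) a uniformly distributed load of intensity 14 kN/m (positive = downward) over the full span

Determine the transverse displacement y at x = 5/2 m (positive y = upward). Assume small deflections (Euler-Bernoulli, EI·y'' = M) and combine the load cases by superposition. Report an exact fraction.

Load 1 — triangular load w₀=-3 kN/m (0→w₀ over full span):
  y_1 = (w₀Lx³/12-w₀L²x²/6-w₀x⁵/(120L))/EI = ((-3)·10·(5/2)³/12-(-3)·10²·(5/2)²/6-(-3)·(5/2)⁵/(120·10))/100000 = 1121/409600 m
Load 2 — uniform load w=14 kN/m over full span:
  y_2 = -wx²(x²-4Lx+6L²)/(24EI) = -14·(5/2)²·((5/2)²-4·10·(5/2)+6·10²)/(24·100000) = -189/10240 m
Superposition: y = Σ y_i = -6439/409600 m ≈ -0.015720 m

y(5/2) = -6439/409600 m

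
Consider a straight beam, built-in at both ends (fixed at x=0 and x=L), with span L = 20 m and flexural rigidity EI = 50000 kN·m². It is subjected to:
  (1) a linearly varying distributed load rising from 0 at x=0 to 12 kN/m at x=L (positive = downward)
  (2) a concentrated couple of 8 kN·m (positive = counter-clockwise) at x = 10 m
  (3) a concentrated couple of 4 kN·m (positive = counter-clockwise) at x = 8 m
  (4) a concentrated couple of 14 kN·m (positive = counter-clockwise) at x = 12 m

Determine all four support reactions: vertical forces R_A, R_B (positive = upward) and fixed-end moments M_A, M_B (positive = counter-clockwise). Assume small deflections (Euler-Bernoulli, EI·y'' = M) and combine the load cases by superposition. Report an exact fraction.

Load 1 — triangular load w₀=12 kN/m (0→w₀ over full span):
  R_A = 3w₀L/20 = 3·12·20/20 = 36 kN
  M_A = w₀L²/30 = 12·20²/30 = 160 kN·m
  R_B = 7w₀L/20 = 7·12·20/20 = 84 kN
  M_B = -w₀L²/20 = -12·20²/20 = -240 kN·m
Load 2 — applied couple M₀=8 kN·m at a=10 m (b=L-a=10):
  R_A = 6M₀ab/L³ = 6·8·10·10/20³ = 3/5 kN
  M_A = M₀b(2a-b)/L² = 8·10·(2·10-10)/20² = 2 kN·m
  R_B = -6M₀ab/L³ = -6·8·10·10/20³ = -3/5 kN
  M_B = M₀a(2b-a)/L² = 8·10·(2·10-10)/20² = 2 kN·m
Load 3 — applied couple M₀=4 kN·m at a=8 m (b=L-a=12):
  R_A = 6M₀ab/L³ = 6·4·8·12/20³ = 36/125 kN
  M_A = M₀b(2a-b)/L² = 4·12·(2·8-12)/20² = 12/25 kN·m
  R_B = -6M₀ab/L³ = -6·4·8·12/20³ = -36/125 kN
  M_B = M₀a(2b-a)/L² = 4·8·(2·12-8)/20² = 32/25 kN·m
Load 4 — applied couple M₀=14 kN·m at a=12 m (b=L-a=8):
  R_A = 6M₀ab/L³ = 6·14·12·8/20³ = 126/125 kN
  M_A = M₀b(2a-b)/L² = 14·8·(2·12-8)/20² = 112/25 kN·m
  R_B = -6M₀ab/L³ = -6·14·12·8/20³ = -126/125 kN
  M_B = M₀a(2b-a)/L² = 14·12·(2·8-12)/20² = 42/25 kN·m
Superposition: R_A = 4737/125 kN, M_A = 4174/25 kN·m, R_B = 10263/125 kN, M_B = -5876/25 kN·m

R_A = 4737/125 kN, M_A = 4174/25 kN·m, R_B = 10263/125 kN, M_B = -5876/25 kN·m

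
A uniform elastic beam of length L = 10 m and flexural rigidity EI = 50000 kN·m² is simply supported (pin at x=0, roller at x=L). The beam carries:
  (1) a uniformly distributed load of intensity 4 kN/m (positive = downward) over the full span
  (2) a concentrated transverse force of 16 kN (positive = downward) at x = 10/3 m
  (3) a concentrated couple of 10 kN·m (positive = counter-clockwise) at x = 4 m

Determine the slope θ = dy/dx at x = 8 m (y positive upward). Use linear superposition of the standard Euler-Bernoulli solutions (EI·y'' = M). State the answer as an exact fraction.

Load 1 — uniform load w=4 kN/m over full span:
  θ_1 = -w(L³-6Lx²+4x³)/(24EI) = -4·(10³-6·10·8²+4·8³)/(24·50000) = 33/12500 rad
Load 2 — point force P=16 kN at a=10/3 m (b=L-a=20/3):
  θ_2 = -Pa(2L²-6Lx+3x²+a²)/(6LEI)  [x>a] = -16·(10/3)·(2·10²-6·10·8+3·8²+(10/3)²)/(6·10·50000) = 346/253125 rad
Load 3 — applied couple M₀=10 kN·m at a=4 m (b=L-a=6):
  θ_3 = (M₀x²/(2L)-M₀(x-a)+C₁)/EI  [x>a] with C₁=M₀(3b²-L²)/(6L)=4/3 = (10·8²/(2·10)-10·(8-4)+(4/3))/50000 = -1/7500 rad
Superposition: θ = Σ θ_i = 1961/506250 rad ≈ 0.003874 rad

θ(8) = 1961/506250 rad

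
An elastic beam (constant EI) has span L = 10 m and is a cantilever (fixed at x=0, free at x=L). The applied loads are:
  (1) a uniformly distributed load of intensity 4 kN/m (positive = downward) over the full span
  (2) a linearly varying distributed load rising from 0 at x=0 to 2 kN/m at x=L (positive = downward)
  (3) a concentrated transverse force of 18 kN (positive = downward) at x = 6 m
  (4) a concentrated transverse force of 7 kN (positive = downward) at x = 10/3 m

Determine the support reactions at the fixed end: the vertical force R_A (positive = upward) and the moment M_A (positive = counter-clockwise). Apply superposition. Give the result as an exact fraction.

R_A = 75 kN, M_A = 398 kN·m

Load 1 — uniform load w=4 kN/m over full span:
  R_A = wL = 4·10 = 40 kN
  M_A = wL²/2 = 4·10²/2 = 200 kN·m
Load 2 — triangular load w₀=2 kN/m (0→w₀ over full span):
  R_A = w₀L/2 = 2·10/2 = 10 kN
  M_A = w₀L²/3 = 2·10²/3 = 200/3 kN·m
Load 3 — point force P=18 kN at a=6 m (b=L-a=4):
  R_A = P = 18 kN
  M_A = Pa = 18·6 = 108 kN·m
Load 4 — point force P=7 kN at a=10/3 m (b=L-a=20/3):
  R_A = P = 7 kN
  M_A = Pa = 7·(10/3) = 70/3 kN·m
Superposition: R_A = 75 kN, M_A = 398 kN·m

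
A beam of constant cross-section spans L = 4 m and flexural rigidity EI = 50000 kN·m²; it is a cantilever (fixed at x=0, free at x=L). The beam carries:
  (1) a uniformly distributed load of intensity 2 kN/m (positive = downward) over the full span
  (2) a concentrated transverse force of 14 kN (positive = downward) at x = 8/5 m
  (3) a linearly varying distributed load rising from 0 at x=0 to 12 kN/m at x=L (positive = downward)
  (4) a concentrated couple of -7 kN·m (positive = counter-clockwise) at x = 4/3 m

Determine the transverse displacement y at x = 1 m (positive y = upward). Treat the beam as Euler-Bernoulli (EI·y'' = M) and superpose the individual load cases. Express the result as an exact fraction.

y(1) = -5657/6000000 m

Load 1 — uniform load w=2 kN/m over full span:
  y_1 = -wx²(x²-4Lx+6L²)/(24EI) = -2·1²·(1²-4·4·1+6·4²)/(24·50000) = -27/200000 m
Load 2 — point force P=14 kN at a=8/5 m (b=L-a=12/5):
  y_2 = -Px²(3a-x)/(6EI)  [x≤a] = -14·1²·(3·(8/5)-1)/(6·50000) = -133/750000 m
Load 3 — triangular load w₀=12 kN/m (0→w₀ over full span):
  y_3 = (w₀Lx³/12-w₀L²x²/6-w₀x⁵/(120L))/EI = (12·4·1³/12-12·4²·1²/6-12·1⁵/(120·4))/50000 = -1121/2000000 m
Load 4 — applied couple M₀=-7 kN·m at a=4/3 m (b=L-a=8/3):
  y_4 = M₀x²/(2EI)  [x≤a] = (-7)·1²/(2·50000) = -7/100000 m
Superposition: y = Σ y_i = -5657/6000000 m ≈ -0.000943 m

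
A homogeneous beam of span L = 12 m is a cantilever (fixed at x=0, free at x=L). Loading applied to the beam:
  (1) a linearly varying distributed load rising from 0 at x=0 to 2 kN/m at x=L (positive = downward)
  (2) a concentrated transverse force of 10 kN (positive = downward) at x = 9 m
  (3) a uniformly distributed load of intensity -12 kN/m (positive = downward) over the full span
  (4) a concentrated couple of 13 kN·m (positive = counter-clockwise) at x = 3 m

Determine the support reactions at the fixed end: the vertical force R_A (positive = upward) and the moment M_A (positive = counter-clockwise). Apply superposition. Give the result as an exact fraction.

Load 1 — triangular load w₀=2 kN/m (0→w₀ over full span):
  R_A = w₀L/2 = 2·12/2 = 12 kN
  M_A = w₀L²/3 = 2·12²/3 = 96 kN·m
Load 2 — point force P=10 kN at a=9 m (b=L-a=3):
  R_A = P = 10 kN
  M_A = Pa = 10·9 = 90 kN·m
Load 3 — uniform load w=-12 kN/m over full span:
  R_A = wL = (-12)·12 = -144 kN
  M_A = wL²/2 = (-12)·12²/2 = -864 kN·m
Load 4 — applied couple M₀=13 kN·m at a=3 m (b=L-a=9):
  R_A = 0 kN
  M_A = -M₀ = -13 kN·m
Superposition: R_A = -122 kN, M_A = -691 kN·m

R_A = -122 kN, M_A = -691 kN·m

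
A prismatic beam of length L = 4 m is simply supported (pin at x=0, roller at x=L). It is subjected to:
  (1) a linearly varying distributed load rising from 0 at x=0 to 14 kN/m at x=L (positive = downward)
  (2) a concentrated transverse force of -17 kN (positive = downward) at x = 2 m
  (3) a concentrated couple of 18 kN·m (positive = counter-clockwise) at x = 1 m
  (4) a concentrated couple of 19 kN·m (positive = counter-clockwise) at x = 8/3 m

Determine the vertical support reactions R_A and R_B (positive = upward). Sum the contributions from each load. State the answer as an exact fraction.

Load 1 — triangular load w₀=14 kN/m (0→w₀ over full span):
  R_A = w₀L/6 = 14·4/6 = 28/3 kN
  R_B = w₀L/3 = 14·4/3 = 56/3 kN
Load 2 — point force P=-17 kN at a=2 m (b=L-a=2):
  R_A = Pb/L = (-17)·2/4 = -17/2 kN
  R_B = Pa/L = (-17)·2/4 = -17/2 kN
Load 3 — applied couple M₀=18 kN·m at a=1 m (b=L-a=3):
  R_A = M₀/L = 18/4 = 9/2 kN
  R_B = -M₀/L = -18/4 = -9/2 kN
Load 4 — applied couple M₀=19 kN·m at a=8/3 m (b=L-a=4/3):
  R_A = M₀/L = 19/4 kN
  R_B = -M₀/L = -19/4 kN
Superposition: R_A = 121/12 kN, R_B = 11/12 kN

R_A = 121/12 kN, R_B = 11/12 kN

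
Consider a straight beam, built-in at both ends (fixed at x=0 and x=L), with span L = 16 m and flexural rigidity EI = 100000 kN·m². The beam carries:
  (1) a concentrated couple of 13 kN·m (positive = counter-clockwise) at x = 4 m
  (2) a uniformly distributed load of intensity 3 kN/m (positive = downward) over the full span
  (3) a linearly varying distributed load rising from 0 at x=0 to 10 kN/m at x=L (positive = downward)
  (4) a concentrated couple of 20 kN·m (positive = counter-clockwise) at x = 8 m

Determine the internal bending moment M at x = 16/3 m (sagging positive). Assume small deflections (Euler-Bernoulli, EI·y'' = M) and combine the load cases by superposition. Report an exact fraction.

Load 1 — applied couple M₀=13 kN·m at a=4 m (b=L-a=12):
  M_1 = R_Ax - M_A - M₀  [x>a] with R_A=117/128, M_A=-39/16 = (117/128)·(16/3) - (-39/16) - 13 = -91/16 kN·m
Load 2 — uniform load w=3 kN/m over full span:
  M_2 = wLx/2 - wL²/12 - wx²/2 = 3·16·(16/3)/2 - 3·16²/12 - 3·(16/3)²/2 = 64/3 kN·m
Load 3 — triangular load w₀=10 kN/m (0→w₀ over full span):
  M_3 = 3w₀Lx/20 - w₀L²/30 - w₀x³/(6L) = 3·10·16·(16/3)/20 - 10·16²/30 - 10·(16/3)³/(6·16) = 2176/81 kN·m
Load 4 — applied couple M₀=20 kN·m at a=8 m (b=L-a=8):
  M_4 = R_Ax - M_A  [x≤a] with R_A=15/8, M_A=5 = (15/8)·(16/3) - 5 = 5 kN·m
Superposition: M = Σ M_i = 61573/1296 kN·m ≈ 47.510031 kN·m

M(16/3) = 61573/1296 kN·m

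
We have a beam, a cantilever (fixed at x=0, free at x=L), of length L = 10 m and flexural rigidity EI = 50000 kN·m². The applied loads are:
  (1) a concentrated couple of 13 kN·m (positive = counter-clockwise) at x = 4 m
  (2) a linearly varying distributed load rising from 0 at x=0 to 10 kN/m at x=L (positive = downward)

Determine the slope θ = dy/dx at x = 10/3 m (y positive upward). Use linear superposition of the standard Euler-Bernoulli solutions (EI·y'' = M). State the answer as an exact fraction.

θ(10/3) = -9661/607500 rad

Load 1 — applied couple M₀=13 kN·m at a=4 m (b=L-a=6):
  θ_1 = M₀x/EI  [x≤a] = 13·(10/3)/50000 = 13/15000 rad
Load 2 — triangular load w₀=10 kN/m (0→w₀ over full span):
  θ_2 = (w₀Lx²/4-w₀L²x/3-w₀x⁴/(24L))/EI = (10·10·(10/3)²/4-10·10²·(10/3)/3-10·(10/3)⁴/(24·10))/50000 = -163/9720 rad
Superposition: θ = Σ θ_i = -9661/607500 rad ≈ -0.015903 rad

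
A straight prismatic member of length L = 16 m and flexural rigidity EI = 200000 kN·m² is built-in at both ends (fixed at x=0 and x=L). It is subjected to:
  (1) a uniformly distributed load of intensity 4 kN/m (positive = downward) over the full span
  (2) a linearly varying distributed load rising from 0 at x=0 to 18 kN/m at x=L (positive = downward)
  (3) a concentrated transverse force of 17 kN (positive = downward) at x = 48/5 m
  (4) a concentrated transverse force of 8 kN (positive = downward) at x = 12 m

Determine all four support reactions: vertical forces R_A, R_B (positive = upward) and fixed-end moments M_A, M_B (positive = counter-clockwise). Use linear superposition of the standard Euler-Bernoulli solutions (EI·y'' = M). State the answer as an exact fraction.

R_A = 41217/500 kN, M_A = 101642/375 kN·m, R_B = 75283/500 kN, M_B = -139838/375 kN·m

Load 1 — uniform load w=4 kN/m over full span:
  R_A = wL/2 = 4·16/2 = 32 kN
  M_A = wL²/12 = 4·16²/12 = 256/3 kN·m
  R_B = wL/2 = 4·16/2 = 32 kN
  M_B = -wL²/12 = -4·16²/12 = -256/3 kN·m
Load 2 — triangular load w₀=18 kN/m (0→w₀ over full span):
  R_A = 3w₀L/20 = 3·18·16/20 = 216/5 kN
  M_A = w₀L²/30 = 18·16²/30 = 768/5 kN·m
  R_B = 7w₀L/20 = 7·18·16/20 = 504/5 kN
  M_B = -w₀L²/20 = -18·16²/20 = -1152/5 kN·m
Load 3 — point force P=17 kN at a=48/5 m (b=L-a=32/5):
  R_A = Pb²(3a+b)/L³ = 17·(32/5)²·(3·(48/5)+(32/5))/16³ = 748/125 kN
  M_A = Pab²/L² = 17·(48/5)·(32/5)²/16² = 3264/125 kN·m
  R_B = Pa²(a+3b)/L³ = 17·(48/5)²·((48/5)+3·(32/5))/16³ = 1377/125 kN
  M_B = -Pa²b/L² = -17·(48/5)²·(32/5)/16² = -4896/125 kN·m
Load 4 — point force P=8 kN at a=12 m (b=L-a=4):
  R_A = Pb²(3a+b)/L³ = 8·4²·(3·12+4)/16³ = 5/4 kN
  M_A = Pab²/L² = 8·12·4²/16² = 6 kN·m
  R_B = Pa²(a+3b)/L³ = 8·12²·(12+3·4)/16³ = 27/4 kN
  M_B = -Pa²b/L² = -8·12²·4/16² = -18 kN·m
Superposition: R_A = 41217/500 kN, M_A = 101642/375 kN·m, R_B = 75283/500 kN, M_B = -139838/375 kN·m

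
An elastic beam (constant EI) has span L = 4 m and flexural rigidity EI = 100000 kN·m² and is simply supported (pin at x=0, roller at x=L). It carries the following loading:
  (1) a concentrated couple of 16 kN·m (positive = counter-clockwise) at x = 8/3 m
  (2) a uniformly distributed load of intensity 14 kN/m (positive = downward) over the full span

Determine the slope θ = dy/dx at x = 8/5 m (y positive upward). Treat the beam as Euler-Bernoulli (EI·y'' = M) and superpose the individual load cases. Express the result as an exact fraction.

θ(8/5) = -917/7031250 rad

Load 1 — applied couple M₀=16 kN·m at a=8/3 m (b=L-a=4/3):
  θ_1 = (M₀x²/(2L)+C₁)/EI  [x≤a] with C₁=M₀(3b²-L²)/(6L)=-64/9 = (16·(8/5)²/(2·4)+(-64/9))/100000 = -14/703125 rad
Load 2 — uniform load w=14 kN/m over full span:
  θ_2 = -w(L³-6Lx²+4x³)/(24EI) = -14·(4³-6·4·(8/5)²+4·(8/5)³)/(24·100000) = -259/2343750 rad
Superposition: θ = Σ θ_i = -917/7031250 rad ≈ -0.000130 rad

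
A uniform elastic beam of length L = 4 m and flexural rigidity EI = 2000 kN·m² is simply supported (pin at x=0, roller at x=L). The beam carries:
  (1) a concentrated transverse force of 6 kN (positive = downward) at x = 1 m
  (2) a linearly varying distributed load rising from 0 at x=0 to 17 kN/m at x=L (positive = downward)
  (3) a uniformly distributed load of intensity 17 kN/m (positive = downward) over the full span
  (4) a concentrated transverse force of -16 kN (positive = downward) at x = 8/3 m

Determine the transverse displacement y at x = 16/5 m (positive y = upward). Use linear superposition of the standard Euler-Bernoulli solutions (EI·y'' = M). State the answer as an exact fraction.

Load 1 — point force P=6 kN at a=1 m (b=L-a=3):
  y_1 = -Pa(L-x)(2Lx-a²-x²)/(6LEI)  [x>a] = -6·1·(4-(16/5))·(2·4·(16/5)-1²-(16/5)²)/(6·4·2000) = -359/250000 m
Load 2 — triangular load w₀=17 kN/m (0→w₀ over full span):
  y_2 = -w₀x(7L⁴-10L²x²+3x⁴)/(360LEI) = -17·(16/5)·(7·4⁴-10·4²·(16/5)²+3·(16/5)⁴)/(360·4·2000) = -17272/1953125 m
Load 3 — uniform load w=17 kN/m over full span:
  y_3 = -wx(L³-2Lx²+x³)/(24EI) = -17·(16/5)·(4³-2·4·(16/5)²+(16/5)³)/(24·2000) = -3944/234375 m
Load 4 — point force P=-16 kN at a=8/3 m (b=L-a=4/3):
  y_4 = -Pa(L-x)(2Lx-a²-x²)/(6LEI)  [x>a] = -(-16)·(8/3)·(4-(16/5))·(2·4·(16/5)-(8/3)²-(16/5)²)/(6·4·2000) = 7424/1265625 m
Superposition: y = Σ y_i = -53766587/2531250000 m ≈ -0.021241 m

y(16/5) = -53766587/2531250000 m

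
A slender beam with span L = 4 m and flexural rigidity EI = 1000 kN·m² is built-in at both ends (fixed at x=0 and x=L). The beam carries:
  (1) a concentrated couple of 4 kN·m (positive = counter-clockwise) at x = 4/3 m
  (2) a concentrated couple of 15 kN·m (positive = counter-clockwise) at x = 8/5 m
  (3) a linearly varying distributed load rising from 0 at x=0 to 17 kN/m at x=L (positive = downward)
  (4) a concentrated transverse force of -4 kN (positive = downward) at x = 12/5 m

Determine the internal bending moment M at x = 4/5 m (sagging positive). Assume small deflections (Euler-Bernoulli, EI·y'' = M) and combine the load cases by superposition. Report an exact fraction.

Load 1 — applied couple M₀=4 kN·m at a=4/3 m (b=L-a=8/3):
  M_1 = R_Ax - M_A  [x≤a] with R_A=4/3, M_A=0 = (4/3)·(4/5) - 0 = 16/15 kN·m
Load 2 — applied couple M₀=15 kN·m at a=8/5 m (b=L-a=12/5):
  M_2 = R_Ax - M_A  [x≤a] with R_A=27/5, M_A=9/5 = (27/5)·(4/5) - (9/5) = 63/25 kN·m
Load 3 — triangular load w₀=17 kN/m (0→w₀ over full span):
  M_3 = 3w₀Lx/20 - w₀L²/30 - w₀x³/(6L) = 3·17·4·(4/5)/20 - 17·4²/30 - 17·(4/5)³/(6·4) = -476/375 kN·m
Load 4 — point force P=-4 kN at a=12/5 m (b=L-a=8/5):
  M_4 = Pb²(3a+b)x/L³ - Pab²/L²  [x≤a] = (-4)·(8/5)²·(3·(12/5)+(8/5))·(4/5)/4³ - (-4)·(12/5)·(8/5)²/4² = 256/625 kN·m
Superposition: M = Σ M_i = 5113/1875 kN·m ≈ 2.726933 kN·m

M(4/5) = 5113/1875 kN·m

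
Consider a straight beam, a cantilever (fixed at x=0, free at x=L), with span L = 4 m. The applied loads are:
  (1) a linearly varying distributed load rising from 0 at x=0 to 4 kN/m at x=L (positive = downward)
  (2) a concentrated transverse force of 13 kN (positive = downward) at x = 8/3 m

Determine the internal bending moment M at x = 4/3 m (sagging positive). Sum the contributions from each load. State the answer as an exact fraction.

M(4/3) = -2300/81 kN·m

Load 1 — triangular load w₀=4 kN/m (0→w₀ over full span):
  M_1 = w₀Lx/2 - w₀L²/3 - w₀x³/(6L) = 4·4·(4/3)/2 - 4·4²/3 - 4·(4/3)³/(6·4) = -896/81 kN·m
Load 2 — point force P=13 kN at a=8/3 m (b=L-a=4/3):
  M_2 = -P(a-x)  [x≤a] = -13·((8/3)-(4/3)) = -52/3 kN·m
Superposition: M = Σ M_i = -2300/81 kN·m ≈ -28.395062 kN·m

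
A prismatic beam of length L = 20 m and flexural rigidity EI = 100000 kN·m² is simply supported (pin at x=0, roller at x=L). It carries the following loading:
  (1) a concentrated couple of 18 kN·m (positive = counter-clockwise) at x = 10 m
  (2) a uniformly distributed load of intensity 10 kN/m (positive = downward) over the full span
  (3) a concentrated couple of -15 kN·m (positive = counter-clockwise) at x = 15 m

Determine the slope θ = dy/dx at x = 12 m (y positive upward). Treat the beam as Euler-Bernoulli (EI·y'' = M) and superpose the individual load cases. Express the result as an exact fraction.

Load 1 — applied couple M₀=18 kN·m at a=10 m (b=L-a=10):
  θ_1 = (M₀x²/(2L)-M₀(x-a)+C₁)/EI  [x>a] with C₁=M₀(3b²-L²)/(6L)=-15 = (18·12²/(2·20)-18·(12-10)+(-15))/100000 = 69/500000 rad
Load 2 — uniform load w=10 kN/m over full span:
  θ_2 = -w(L³-6Lx²+4x³)/(24EI) = -10·(20³-6·20·12²+4·12³)/(24·100000) = 37/3750 rad
Load 3 — applied couple M₀=-15 kN·m at a=15 m (b=L-a=5):
  θ_3 = (M₀x²/(2L)+C₁)/EI  [x≤a] with C₁=M₀(3b²-L²)/(6L)=325/8 = ((-15)·12²/(2·20)+(325/8))/100000 = -107/800000 rad
Superposition: θ = Σ θ_i = 118451/12000000 rad ≈ 0.009871 rad

θ(12) = 118451/12000000 rad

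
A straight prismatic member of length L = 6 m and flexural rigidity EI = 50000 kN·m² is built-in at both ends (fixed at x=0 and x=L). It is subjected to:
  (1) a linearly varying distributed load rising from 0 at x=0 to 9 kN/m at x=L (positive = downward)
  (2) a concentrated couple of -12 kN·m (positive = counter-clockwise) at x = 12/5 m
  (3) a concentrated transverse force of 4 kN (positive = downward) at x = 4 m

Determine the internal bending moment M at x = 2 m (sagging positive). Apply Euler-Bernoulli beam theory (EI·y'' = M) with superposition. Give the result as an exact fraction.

M(2) = -421/675 kN·m

Load 1 — triangular load w₀=9 kN/m (0→w₀ over full span):
  M_1 = 3w₀Lx/20 - w₀L²/30 - w₀x³/(6L) = 3·9·6·2/20 - 9·6²/30 - 9·2³/(6·6) = 17/5 kN·m
Load 2 — applied couple M₀=-12 kN·m at a=12/5 m (b=L-a=18/5):
  M_2 = R_Ax - M_A  [x≤a] with R_A=-72/25, M_A=-36/25 = (-72/25)·2 - (-36/25) = -108/25 kN·m
Load 3 — point force P=4 kN at a=4 m (b=L-a=2):
  M_3 = Pb²(3a+b)x/L³ - Pab²/L²  [x≤a] = 4·2²·(3·4+2)·2/6³ - 4·4·2²/6² = 8/27 kN·m
Superposition: M = Σ M_i = -421/675 kN·m ≈ -0.623704 kN·m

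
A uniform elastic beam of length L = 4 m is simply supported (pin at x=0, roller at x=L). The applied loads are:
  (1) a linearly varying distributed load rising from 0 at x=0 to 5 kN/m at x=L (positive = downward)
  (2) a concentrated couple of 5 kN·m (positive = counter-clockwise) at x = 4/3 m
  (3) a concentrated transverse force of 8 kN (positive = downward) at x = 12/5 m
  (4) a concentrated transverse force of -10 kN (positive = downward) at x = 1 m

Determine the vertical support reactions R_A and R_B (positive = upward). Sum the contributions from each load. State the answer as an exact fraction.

R_A = 17/60 kN, R_B = 463/60 kN

Load 1 — triangular load w₀=5 kN/m (0→w₀ over full span):
  R_A = w₀L/6 = 5·4/6 = 10/3 kN
  R_B = w₀L/3 = 5·4/3 = 20/3 kN
Load 2 — applied couple M₀=5 kN·m at a=4/3 m (b=L-a=8/3):
  R_A = M₀/L = 5/4 kN
  R_B = -M₀/L = -5/4 kN
Load 3 — point force P=8 kN at a=12/5 m (b=L-a=8/5):
  R_A = Pb/L = 8·(8/5)/4 = 16/5 kN
  R_B = Pa/L = 8·(12/5)/4 = 24/5 kN
Load 4 — point force P=-10 kN at a=1 m (b=L-a=3):
  R_A = Pb/L = (-10)·3/4 = -15/2 kN
  R_B = Pa/L = (-10)·1/4 = -5/2 kN
Superposition: R_A = 17/60 kN, R_B = 463/60 kN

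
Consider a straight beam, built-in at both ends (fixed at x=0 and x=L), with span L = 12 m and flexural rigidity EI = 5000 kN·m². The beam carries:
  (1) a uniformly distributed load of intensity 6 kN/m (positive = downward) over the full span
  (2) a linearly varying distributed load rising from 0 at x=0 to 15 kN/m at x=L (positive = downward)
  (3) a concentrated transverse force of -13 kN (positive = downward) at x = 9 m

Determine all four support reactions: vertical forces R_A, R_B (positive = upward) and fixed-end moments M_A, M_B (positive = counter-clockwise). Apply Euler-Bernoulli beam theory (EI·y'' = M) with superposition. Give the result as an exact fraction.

Load 1 — uniform load w=6 kN/m over full span:
  R_A = wL/2 = 6·12/2 = 36 kN
  M_A = wL²/12 = 6·12²/12 = 72 kN·m
  R_B = wL/2 = 6·12/2 = 36 kN
  M_B = -wL²/12 = -6·12²/12 = -72 kN·m
Load 2 — triangular load w₀=15 kN/m (0→w₀ over full span):
  R_A = 3w₀L/20 = 3·15·12/20 = 27 kN
  M_A = w₀L²/30 = 15·12²/30 = 72 kN·m
  R_B = 7w₀L/20 = 7·15·12/20 = 63 kN
  M_B = -w₀L²/20 = -15·12²/20 = -108 kN·m
Load 3 — point force P=-13 kN at a=9 m (b=L-a=3):
  R_A = Pb²(3a+b)/L³ = (-13)·3²·(3·9+3)/12³ = -65/32 kN
  M_A = Pab²/L² = (-13)·9·3²/12² = -117/16 kN·m
  R_B = Pa²(a+3b)/L³ = (-13)·9²·(9+3·3)/12³ = -351/32 kN
  M_B = -Pa²b/L² = -(-13)·9²·3/12² = 351/16 kN·m
Superposition: R_A = 1951/32 kN, M_A = 2187/16 kN·m, R_B = 2817/32 kN, M_B = -2529/16 kN·m

R_A = 1951/32 kN, M_A = 2187/16 kN·m, R_B = 2817/32 kN, M_B = -2529/16 kN·m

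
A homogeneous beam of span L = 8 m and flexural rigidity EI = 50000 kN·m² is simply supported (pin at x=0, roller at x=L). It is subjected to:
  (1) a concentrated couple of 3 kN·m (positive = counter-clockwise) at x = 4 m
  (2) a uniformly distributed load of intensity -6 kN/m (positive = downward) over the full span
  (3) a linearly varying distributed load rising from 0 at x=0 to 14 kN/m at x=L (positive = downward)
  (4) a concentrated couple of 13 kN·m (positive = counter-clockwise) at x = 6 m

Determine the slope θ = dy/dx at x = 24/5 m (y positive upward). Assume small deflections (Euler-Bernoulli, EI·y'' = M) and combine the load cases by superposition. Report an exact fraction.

Load 1 — applied couple M₀=3 kN·m at a=4 m (b=L-a=4):
  θ_1 = (M₀x²/(2L)-M₀(x-a)+C₁)/EI  [x>a] with C₁=M₀(3b²-L²)/(6L)=-1 = (3·(24/5)²/(2·8)-3·((24/5)-4)+(-1))/50000 = 23/1250000 rad
Load 2 — uniform load w=-6 kN/m over full span:
  θ_2 = -w(L³-6Lx²+4x³)/(24EI) = -(-6)·(8³-6·8·(24/5)²+4·(24/5)³)/(24·50000) = -296/390625 rad
Load 3 — triangular load w₀=14 kN/m (0→w₀ over full span):
  θ_3 = -w₀(7L⁴-30L²x²+15x⁴)/(360LEI) = -14·(7·8⁴-30·8²·(24/5)²+15·(24/5)⁴)/(360·8·50000) = 12992/17578125 rad
Load 4 — applied couple M₀=13 kN·m at a=6 m (b=L-a=2):
  θ_4 = (M₀x²/(2L)+C₁)/EI  [x≤a] with C₁=M₀(3b²-L²)/(6L)=-169/12 = (13·(24/5)²/(2·8)+(-169/12))/50000 = 1391/15000000 rad
Superposition: θ = Σ θ_i = 104033/1125000000 rad ≈ 0.000092 rad

θ(24/5) = 104033/1125000000 rad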